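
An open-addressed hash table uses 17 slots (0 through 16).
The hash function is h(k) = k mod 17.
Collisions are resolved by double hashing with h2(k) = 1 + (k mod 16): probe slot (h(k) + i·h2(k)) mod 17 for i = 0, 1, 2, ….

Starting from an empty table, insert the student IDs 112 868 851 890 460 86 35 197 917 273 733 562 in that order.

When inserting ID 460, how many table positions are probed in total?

112 hashes to 10; slot 10 is free => place at 10.
868 hashes to 1; slot 1 is free => place at 1.
851 hashes to 1, h2=4; 1 taken => place at 5.
890 hashes to 6; slot 6 is free => place at 6.
460 hashes to 1, h2=13; 1 taken => place at 14.
86 hashes to 1, h2=7; 1 taken => place at 8.
35 hashes to 1, h2=4; 1,5 taken => place at 9.
197 hashes to 10, h2=6; 10 taken => place at 16.
917 hashes to 16, h2=6; 16,5 taken => place at 11.
273 hashes to 1, h2=2; 1 taken => place at 3.
733 hashes to 2; slot 2 is free => place at 2.
562 hashes to 1, h2=3; 1 taken => place at 4.
Table: [—, 868, 733, 273, 562, 851, 890, —, 86, 35, 112, 917, —, —, 460, —, 197]

2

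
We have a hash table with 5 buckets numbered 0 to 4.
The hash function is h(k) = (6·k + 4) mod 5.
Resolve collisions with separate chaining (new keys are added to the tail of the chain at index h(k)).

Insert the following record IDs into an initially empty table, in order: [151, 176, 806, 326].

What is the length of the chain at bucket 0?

4

151 -> bucket 0
176 -> bucket 0 (collision)
806 -> bucket 0 (collision)
326 -> bucket 0 (collision)
Final buckets:
0: 151 -> 176 -> 806 -> 326
1: ∅
2: ∅
3: ∅
4: ∅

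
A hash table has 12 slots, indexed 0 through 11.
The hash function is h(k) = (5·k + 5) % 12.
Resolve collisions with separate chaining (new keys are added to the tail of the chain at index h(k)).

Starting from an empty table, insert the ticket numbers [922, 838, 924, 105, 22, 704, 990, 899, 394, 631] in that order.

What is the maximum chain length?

4

922 → bucket 7
838 → bucket 7 (collision)
924 → bucket 5
105 → bucket 2
22 → bucket 7 (collision)
704 → bucket 9
990 → bucket 11
899 → bucket 0
394 → bucket 7 (collision)
631 → bucket 4
Final buckets:
0: 899
1: —
2: 105
3: —
4: 631
5: 924
6: —
7: 922 -> 838 -> 22 -> 394
8: —
9: 704
10: —
11: 990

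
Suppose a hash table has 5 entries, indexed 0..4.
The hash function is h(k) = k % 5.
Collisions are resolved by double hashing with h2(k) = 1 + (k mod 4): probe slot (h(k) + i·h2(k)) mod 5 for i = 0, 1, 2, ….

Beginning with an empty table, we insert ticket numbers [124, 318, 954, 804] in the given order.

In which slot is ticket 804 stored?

124 hashes to 4; slot 4 is free => place at 4.
318 hashes to 3; slot 3 is free => place at 3.
954 hashes to 4, h2=3; 4 taken => place at 2.
804 hashes to 4, h2=1; 4 taken => place at 0.
Table: [804, ., 954, 318, 124]

0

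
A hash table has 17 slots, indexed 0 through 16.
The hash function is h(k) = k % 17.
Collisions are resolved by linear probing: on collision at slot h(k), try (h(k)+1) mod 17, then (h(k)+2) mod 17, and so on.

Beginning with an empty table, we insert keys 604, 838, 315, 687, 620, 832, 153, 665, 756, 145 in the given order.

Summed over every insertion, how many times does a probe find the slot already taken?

604: h=9 → slot 9
838: h=5 → slot 5
315: h=9, probe 9,10 → slot 10
687: h=7 → slot 7
620: h=8 → slot 8
832: h=16 → slot 16
153: h=0 → slot 0
665: h=2 → slot 2
756: h=8, probe 8,9,10,11 → slot 11
145: h=9, probe 9,10,11,12 → slot 12
Table: [153, ∅, 665, ∅, ∅, 838, ∅, 687, 620, 604, 315, 756, 145, ∅, ∅, ∅, 832]

7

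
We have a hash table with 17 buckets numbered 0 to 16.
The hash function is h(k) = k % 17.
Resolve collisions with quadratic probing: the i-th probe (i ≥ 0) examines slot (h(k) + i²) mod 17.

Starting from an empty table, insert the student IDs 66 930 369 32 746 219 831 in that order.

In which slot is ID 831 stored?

14

66: h=15 => slot 15
930: h=12 => slot 12
369: h=12, probe 12,13 => slot 13
32: h=15, probe 15,16 => slot 16
746: h=15, probe 15,16,2 => slot 2
219: h=15, probe 15,16,2,7 => slot 7
831: h=15, probe 15,16,2,7,14 => slot 14
Table: [—, —, 746, —, —, —, —, 219, —, —, —, —, 930, 369, 831, 66, 32]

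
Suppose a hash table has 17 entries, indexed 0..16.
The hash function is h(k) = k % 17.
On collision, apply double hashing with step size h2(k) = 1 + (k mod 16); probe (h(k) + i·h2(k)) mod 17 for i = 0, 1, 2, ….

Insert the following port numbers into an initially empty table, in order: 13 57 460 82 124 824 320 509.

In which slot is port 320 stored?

13: h=13 → slot 13
57: h=6 → slot 6
460: h=1 → slot 1
82: h=14 → slot 14
124: h=5 → slot 5
824: h=8 → slot 8
320: h=14, h2=1, probe 14,15 → slot 15
509: h=16 → slot 16
Table: [., 460, ., ., ., 124, 57, ., 824, ., ., ., ., 13, 82, 320, 509]

15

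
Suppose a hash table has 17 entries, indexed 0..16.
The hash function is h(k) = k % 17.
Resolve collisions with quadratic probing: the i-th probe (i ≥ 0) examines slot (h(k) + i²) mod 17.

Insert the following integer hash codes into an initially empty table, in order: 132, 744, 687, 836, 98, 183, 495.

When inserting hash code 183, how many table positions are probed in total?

4

132 hashes to 13; slot 13 is free -> place at 13.
744 hashes to 13; 13 taken -> place at 14.
687 hashes to 7; slot 7 is free -> place at 7.
836 hashes to 3; slot 3 is free -> place at 3.
98 hashes to 13; 13,14 taken -> place at 0.
183 hashes to 13; 13,14,0 taken -> place at 5.
495 hashes to 2; slot 2 is free -> place at 2.
Table: [98, -, 495, 836, -, 183, -, 687, -, -, -, -, -, 132, 744, -, -]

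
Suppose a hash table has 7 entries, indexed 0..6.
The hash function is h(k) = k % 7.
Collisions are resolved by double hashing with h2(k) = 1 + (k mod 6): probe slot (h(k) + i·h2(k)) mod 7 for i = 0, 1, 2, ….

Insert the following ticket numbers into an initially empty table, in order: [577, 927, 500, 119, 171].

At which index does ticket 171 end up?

577: h=3 -> slot 3
927: h=3, h2=4, probe 3,0 -> slot 0
500: h=3, h2=3, probe 3,6 -> slot 6
119: h=0, h2=6, probe 0,6,5 -> slot 5
171: h=3, h2=4, probe 3,0,4 -> slot 4
Table: [927, -, -, 577, 171, 119, 500]

4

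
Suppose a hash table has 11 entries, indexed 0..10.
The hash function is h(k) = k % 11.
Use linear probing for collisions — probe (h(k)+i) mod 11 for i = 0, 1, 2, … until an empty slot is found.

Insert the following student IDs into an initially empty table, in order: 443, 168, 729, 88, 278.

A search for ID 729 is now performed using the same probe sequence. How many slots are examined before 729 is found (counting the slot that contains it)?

3

Insert 443: h=3, slot 3 empty -> index 3.
Insert 168: h=3, slot 3 occupied -> index 4.
Insert 729: h=3, slots 3,4 occupied -> index 5.
Insert 88: h=0, slot 0 empty -> index 0.
Insert 278: h=3, slots 3,4,5 occupied -> index 6.
Table: [88, -, -, 443, 168, 729, 278, -, -, -, -]
Lookup 729: h=3, probe 3,4,5 → found at 5.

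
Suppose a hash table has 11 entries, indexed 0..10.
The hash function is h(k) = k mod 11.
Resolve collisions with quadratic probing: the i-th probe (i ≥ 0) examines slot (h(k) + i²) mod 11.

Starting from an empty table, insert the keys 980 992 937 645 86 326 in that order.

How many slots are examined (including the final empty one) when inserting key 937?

Insert 980: h=1, slot 1 empty → index 1.
Insert 992: h=2, slot 2 empty → index 2.
Insert 937: h=2, slot 2 occupied → index 3.
Insert 645: h=7, slot 7 empty → index 7.
Insert 86: h=9, slot 9 empty → index 9.
Insert 326: h=7, slot 7 occupied → index 8.
Table: [—, 980, 992, 937, —, —, —, 645, 326, 86, —]

2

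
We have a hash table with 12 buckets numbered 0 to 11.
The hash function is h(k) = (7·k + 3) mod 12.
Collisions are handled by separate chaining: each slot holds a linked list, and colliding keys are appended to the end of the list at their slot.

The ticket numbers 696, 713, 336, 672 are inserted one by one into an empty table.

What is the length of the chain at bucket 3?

696 -> bucket 3
713 -> bucket 2
336 -> bucket 3 (collision)
672 -> bucket 3 (collision)
Final buckets:
0: -
1: -
2: 713
3: 696 -> 336 -> 672
4: -
5: -
6: -
7: -
8: -
9: -
10: -
11: -

3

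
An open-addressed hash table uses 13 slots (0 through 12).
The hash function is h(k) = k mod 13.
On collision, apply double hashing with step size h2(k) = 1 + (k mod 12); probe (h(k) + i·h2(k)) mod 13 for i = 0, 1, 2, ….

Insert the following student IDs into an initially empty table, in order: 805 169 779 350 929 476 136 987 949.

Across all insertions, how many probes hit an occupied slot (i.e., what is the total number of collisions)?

8

Insert 805: h=12, slot 12 empty -> index 12.
Insert 169: h=0, slot 0 empty -> index 0.
Insert 779: h=12, h2=12, slot 12 occupied -> index 11.
Insert 350: h=12, h2=3, slot 12 occupied -> index 2.
Insert 929: h=6, slot 6 empty -> index 6.
Insert 476: h=8, slot 8 empty -> index 8.
Insert 136: h=6, h2=5, slots 6,11 occupied -> index 3.
Insert 987: h=12, h2=4, slots 12,3 occupied -> index 7.
Insert 949: h=0, h2=2, slots 0,2 occupied -> index 4.
Table: [169, _, 350, 136, 949, _, 929, 987, 476, _, _, 779, 805]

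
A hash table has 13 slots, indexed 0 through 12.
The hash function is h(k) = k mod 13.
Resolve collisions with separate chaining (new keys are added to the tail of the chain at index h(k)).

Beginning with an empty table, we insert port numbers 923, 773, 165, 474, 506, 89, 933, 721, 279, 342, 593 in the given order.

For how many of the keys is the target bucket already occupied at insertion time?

Insert 923: h=0, bucket 0 empty → new chain.
Insert 773: h=6, bucket 6 empty → new chain.
Insert 165: h=9, bucket 9 empty → new chain.
Insert 474: h=6, bucket 6 nonempty → append to chain.
Insert 506: h=12, bucket 12 empty → new chain.
Insert 89: h=11, bucket 11 empty → new chain.
Insert 933: h=10, bucket 10 empty → new chain.
Insert 721: h=6, bucket 6 nonempty → append to chain.
Insert 279: h=6, bucket 6 nonempty → append to chain.
Insert 342: h=4, bucket 4 empty → new chain.
Insert 593: h=8, bucket 8 empty → new chain.
Final buckets:
0: 923
1: ∅
2: ∅
3: ∅
4: 342
5: ∅
6: 773 -> 474 -> 721 -> 279
7: ∅
8: 593
9: 165
10: 933
11: 89
12: 506

3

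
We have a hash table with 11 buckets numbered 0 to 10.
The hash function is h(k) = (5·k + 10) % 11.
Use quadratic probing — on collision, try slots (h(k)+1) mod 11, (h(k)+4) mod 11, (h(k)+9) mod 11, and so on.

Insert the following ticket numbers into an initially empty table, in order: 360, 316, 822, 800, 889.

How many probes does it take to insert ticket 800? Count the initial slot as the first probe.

4

Insert 360: h=6, slot 6 empty → index 6.
Insert 316: h=6, slot 6 occupied → index 7.
Insert 822: h=6, slots 6,7 occupied → index 10.
Insert 800: h=6, slots 6,7,10 occupied → index 4.
Insert 889: h=0, slot 0 empty → index 0.
Table: [889, _, _, _, 800, _, 360, 316, _, _, 822]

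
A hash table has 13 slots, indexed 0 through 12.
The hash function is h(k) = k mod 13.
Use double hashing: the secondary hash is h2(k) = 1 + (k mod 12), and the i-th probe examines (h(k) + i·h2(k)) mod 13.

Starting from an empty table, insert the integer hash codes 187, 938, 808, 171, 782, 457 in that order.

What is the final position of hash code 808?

7

187 hashes to 5; slot 5 is free -> place at 5.
938 hashes to 2; slot 2 is free -> place at 2.
808 hashes to 2, h2=5; 2 taken -> place at 7.
171 hashes to 2, h2=4; 2 taken -> place at 6.
782 hashes to 2, h2=3; 2,5 taken -> place at 8.
457 hashes to 2, h2=2; 2 taken -> place at 4.
Table: [∅, ∅, 938, ∅, 457, 187, 171, 808, 782, ∅, ∅, ∅, ∅]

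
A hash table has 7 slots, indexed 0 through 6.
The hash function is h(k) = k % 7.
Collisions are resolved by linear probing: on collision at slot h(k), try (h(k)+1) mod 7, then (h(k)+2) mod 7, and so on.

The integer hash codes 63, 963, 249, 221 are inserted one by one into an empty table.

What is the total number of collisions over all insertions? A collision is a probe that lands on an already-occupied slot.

3

Insert 63: h=0, slot 0 empty → index 0.
Insert 963: h=4, slot 4 empty → index 4.
Insert 249: h=4, slot 4 occupied → index 5.
Insert 221: h=4, slots 4,5 occupied → index 6.
Table: [63, -, -, -, 963, 249, 221]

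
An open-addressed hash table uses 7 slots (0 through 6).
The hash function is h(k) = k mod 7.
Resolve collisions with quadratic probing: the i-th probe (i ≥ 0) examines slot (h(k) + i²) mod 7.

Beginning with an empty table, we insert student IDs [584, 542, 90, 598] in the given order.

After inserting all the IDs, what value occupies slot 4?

542

584: h=3 -> slot 3
542: h=3, probe 3,4 -> slot 4
90: h=6 -> slot 6
598: h=3, probe 3,4,0 -> slot 0
Table: [598, _, _, 584, 542, _, 90]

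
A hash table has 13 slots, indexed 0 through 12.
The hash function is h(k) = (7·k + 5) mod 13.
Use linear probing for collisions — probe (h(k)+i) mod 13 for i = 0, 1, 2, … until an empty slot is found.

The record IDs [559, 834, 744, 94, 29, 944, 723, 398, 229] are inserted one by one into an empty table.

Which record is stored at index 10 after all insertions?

559: h=5 => slot 5
834: h=6 => slot 6
744: h=0 => slot 0
94: h=0, probe 0,1 => slot 1
29: h=0, probe 0,1,2 => slot 2
944: h=9 => slot 9
723: h=9, probe 9,10 => slot 10
398: h=9, probe 9,10,11 => slot 11
229: h=9, probe 9,10,11,12 => slot 12
Table: [744, 94, 29, -, -, 559, 834, -, -, 944, 723, 398, 229]

723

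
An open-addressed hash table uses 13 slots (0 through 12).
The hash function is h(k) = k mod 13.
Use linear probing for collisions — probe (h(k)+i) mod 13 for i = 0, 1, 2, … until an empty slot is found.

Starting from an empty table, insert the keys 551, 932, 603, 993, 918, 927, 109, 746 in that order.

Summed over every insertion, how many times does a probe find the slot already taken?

551 hashes to 5; slot 5 is free => place at 5.
932 hashes to 9; slot 9 is free => place at 9.
603 hashes to 5; 5 taken => place at 6.
993 hashes to 5; 5,6 taken => place at 7.
918 hashes to 8; slot 8 is free => place at 8.
927 hashes to 4; slot 4 is free => place at 4.
109 hashes to 5; 5,6,7,8,9 taken => place at 10.
746 hashes to 5; 5,6,7,8,9,10 taken => place at 11.
Table: [∅, ∅, ∅, ∅, 927, 551, 603, 993, 918, 932, 109, 746, ∅]

14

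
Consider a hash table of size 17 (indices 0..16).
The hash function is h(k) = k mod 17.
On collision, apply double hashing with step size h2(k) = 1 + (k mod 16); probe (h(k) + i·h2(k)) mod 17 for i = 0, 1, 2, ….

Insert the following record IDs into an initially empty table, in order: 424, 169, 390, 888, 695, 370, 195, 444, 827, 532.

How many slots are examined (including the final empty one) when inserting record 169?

Insert 424: h=16, slot 16 empty → index 16.
Insert 169: h=16, h2=10, slot 16 occupied → index 9.
Insert 390: h=16, h2=7, slot 16 occupied → index 6.
Insert 888: h=4, slot 4 empty → index 4.
Insert 695: h=15, slot 15 empty → index 15.
Insert 370: h=13, slot 13 empty → index 13.
Insert 195: h=8, slot 8 empty → index 8.
Insert 444: h=2, slot 2 empty → index 2.
Insert 827: h=11, slot 11 empty → index 11.
Insert 532: h=5, slot 5 empty → index 5.
Table: [_, _, 444, _, 888, 532, 390, _, 195, 169, _, 827, _, 370, _, 695, 424]

2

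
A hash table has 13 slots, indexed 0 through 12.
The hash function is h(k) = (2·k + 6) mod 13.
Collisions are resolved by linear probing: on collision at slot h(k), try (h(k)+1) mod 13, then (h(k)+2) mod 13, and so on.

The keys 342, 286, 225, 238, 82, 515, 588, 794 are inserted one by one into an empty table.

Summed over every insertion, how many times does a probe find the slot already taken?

6

342: h=1 → slot 1
286: h=6 → slot 6
225: h=1, probe 1,2 → slot 2
238: h=1, probe 1,2,3 → slot 3
82: h=1, probe 1,2,3,4 → slot 4
515: h=9 → slot 9
588: h=12 → slot 12
794: h=8 → slot 8
Table: [—, 342, 225, 238, 82, —, 286, —, 794, 515, —, —, 588]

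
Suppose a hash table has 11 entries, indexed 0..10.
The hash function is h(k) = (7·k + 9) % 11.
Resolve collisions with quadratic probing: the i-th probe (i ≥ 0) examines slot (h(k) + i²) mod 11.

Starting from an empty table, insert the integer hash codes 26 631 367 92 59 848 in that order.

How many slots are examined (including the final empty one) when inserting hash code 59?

5

Insert 26: h=4, slot 4 empty -> index 4.
Insert 631: h=4, slot 4 occupied -> index 5.
Insert 367: h=4, slots 4,5 occupied -> index 8.
Insert 92: h=4, slots 4,5,8 occupied -> index 2.
Insert 59: h=4, slots 4,5,8,2 occupied -> index 9.
Insert 848: h=5, slot 5 occupied -> index 6.
Table: [∅, ∅, 92, ∅, 26, 631, 848, ∅, 367, 59, ∅]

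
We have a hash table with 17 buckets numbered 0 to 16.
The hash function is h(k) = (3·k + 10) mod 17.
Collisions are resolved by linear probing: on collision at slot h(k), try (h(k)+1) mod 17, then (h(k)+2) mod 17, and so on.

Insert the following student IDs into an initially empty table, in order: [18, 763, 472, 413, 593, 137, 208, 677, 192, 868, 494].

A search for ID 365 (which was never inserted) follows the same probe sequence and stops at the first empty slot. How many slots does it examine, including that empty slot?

18: h=13 => slot 13
763: h=4 => slot 4
472: h=15 => slot 15
413: h=8 => slot 8
593: h=4, probe 4,5 => slot 5
137: h=13, probe 13,14 => slot 14
208: h=5, probe 5,6 => slot 6
677: h=1 => slot 1
192: h=8, probe 8,9 => slot 9
868: h=13, probe 13,14,15,16 => slot 16
494: h=13, probe 13,14,15,16,0 => slot 0
Table: [494, 677, —, —, 763, 593, 208, —, 413, 192, —, —, —, 18, 137, 472, 868]
Lookup 365: h=0, probe 0,1,2 → slot 2 empty, not found.

3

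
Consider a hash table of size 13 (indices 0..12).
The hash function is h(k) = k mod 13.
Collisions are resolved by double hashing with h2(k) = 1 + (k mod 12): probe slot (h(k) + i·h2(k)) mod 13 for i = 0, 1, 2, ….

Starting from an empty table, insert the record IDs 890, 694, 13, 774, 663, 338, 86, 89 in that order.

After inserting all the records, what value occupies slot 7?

774

890: h=6 → slot 6
694: h=5 → slot 5
13: h=0 → slot 0
774: h=7 → slot 7
663: h=0, h2=4, probe 0,4 → slot 4
338: h=0, h2=3, probe 0,3 → slot 3
86: h=8 → slot 8
89: h=11 → slot 11
Table: [13, ∅, ∅, 338, 663, 694, 890, 774, 86, ∅, ∅, 89, ∅]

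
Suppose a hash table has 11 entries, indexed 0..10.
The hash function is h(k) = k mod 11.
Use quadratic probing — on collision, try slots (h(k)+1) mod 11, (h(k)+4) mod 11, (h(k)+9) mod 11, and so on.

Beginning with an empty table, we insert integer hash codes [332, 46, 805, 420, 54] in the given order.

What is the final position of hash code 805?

6

332: h=2 => slot 2
46: h=2, probe 2,3 => slot 3
805: h=2, probe 2,3,6 => slot 6
420: h=2, probe 2,3,6,0 => slot 0
54: h=10 => slot 10
Table: [420, ., 332, 46, ., ., 805, ., ., ., 54]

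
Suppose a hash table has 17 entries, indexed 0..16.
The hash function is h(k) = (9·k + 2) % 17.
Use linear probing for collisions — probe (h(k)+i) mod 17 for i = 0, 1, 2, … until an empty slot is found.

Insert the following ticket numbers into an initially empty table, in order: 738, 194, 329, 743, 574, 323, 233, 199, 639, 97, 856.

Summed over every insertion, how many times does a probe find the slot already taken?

8

Insert 738: h=14, slot 14 empty → index 14.
Insert 194: h=14, slot 14 occupied → index 15.
Insert 329: h=5, slot 5 empty → index 5.
Insert 743: h=8, slot 8 empty → index 8.
Insert 574: h=0, slot 0 empty → index 0.
Insert 323: h=2, slot 2 empty → index 2.
Insert 233: h=8, slot 8 occupied → index 9.
Insert 199: h=8, slots 8,9 occupied → index 10.
Insert 639: h=7, slot 7 empty → index 7.
Insert 97: h=8, slots 8,9,10 occupied → index 11.
Insert 856: h=5, slot 5 occupied → index 6.
Table: [574, —, 323, —, —, 329, 856, 639, 743, 233, 199, 97, —, —, 738, 194, —]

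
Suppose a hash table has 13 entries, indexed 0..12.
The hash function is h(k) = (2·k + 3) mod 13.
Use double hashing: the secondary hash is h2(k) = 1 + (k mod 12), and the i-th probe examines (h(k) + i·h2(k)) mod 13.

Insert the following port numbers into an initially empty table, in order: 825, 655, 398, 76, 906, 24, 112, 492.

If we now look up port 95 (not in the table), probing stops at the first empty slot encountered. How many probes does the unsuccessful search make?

825: h=2 -> slot 2
655: h=0 -> slot 0
398: h=6 -> slot 6
76: h=12 -> slot 12
906: h=8 -> slot 8
24: h=12, h2=1, probe 12,0,1 -> slot 1
112: h=6, h2=5, probe 6,11 -> slot 11
492: h=12, h2=1, probe 12,0,1,2,3 -> slot 3
Table: [655, 24, 825, 492, ., ., 398, ., 906, ., ., 112, 76]
Lookup 95: h=11, h2=12, probe 11,10 → slot 10 empty, not found.

2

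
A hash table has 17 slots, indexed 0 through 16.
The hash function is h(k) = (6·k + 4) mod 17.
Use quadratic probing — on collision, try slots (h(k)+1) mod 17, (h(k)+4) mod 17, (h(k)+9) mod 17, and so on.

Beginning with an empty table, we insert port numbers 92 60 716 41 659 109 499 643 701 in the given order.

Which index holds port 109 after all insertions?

92: h=12 -> slot 12
60: h=7 -> slot 7
716: h=16 -> slot 16
41: h=12, probe 12,13 -> slot 13
659: h=14 -> slot 14
109: h=12, probe 12,13,16,4 -> slot 4
499: h=6 -> slot 6
643: h=3 -> slot 3
701: h=11 -> slot 11
Table: [—, —, —, 643, 109, —, 499, 60, —, —, —, 701, 92, 41, 659, —, 716]

4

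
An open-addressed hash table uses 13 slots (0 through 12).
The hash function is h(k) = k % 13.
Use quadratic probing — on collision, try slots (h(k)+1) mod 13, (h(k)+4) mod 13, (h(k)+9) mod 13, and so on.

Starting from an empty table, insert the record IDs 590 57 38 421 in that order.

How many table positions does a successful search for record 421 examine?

3

590 hashes to 5; slot 5 is free → place at 5.
57 hashes to 5; 5 taken → place at 6.
38 hashes to 12; slot 12 is free → place at 12.
421 hashes to 5; 5,6 taken → place at 9.
Table: [—, —, —, —, —, 590, 57, —, —, 421, —, —, 38]
Lookup 421: h=5, probe 5,6,9 → found at 9.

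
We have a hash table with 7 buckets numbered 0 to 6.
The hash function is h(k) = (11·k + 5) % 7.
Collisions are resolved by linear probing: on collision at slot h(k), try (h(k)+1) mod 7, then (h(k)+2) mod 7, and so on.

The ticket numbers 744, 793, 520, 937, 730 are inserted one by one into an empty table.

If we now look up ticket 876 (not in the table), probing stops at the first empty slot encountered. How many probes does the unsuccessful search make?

744: h=6 => slot 6
793: h=6, probe 6,0 => slot 0
520: h=6, probe 6,0,1 => slot 1
937: h=1, probe 1,2 => slot 2
730: h=6, probe 6,0,1,2,3 => slot 3
Table: [793, 520, 937, 730, ∅, ∅, 744]
Lookup 876: h=2, probe 2,3,4 → slot 4 empty, not found.

3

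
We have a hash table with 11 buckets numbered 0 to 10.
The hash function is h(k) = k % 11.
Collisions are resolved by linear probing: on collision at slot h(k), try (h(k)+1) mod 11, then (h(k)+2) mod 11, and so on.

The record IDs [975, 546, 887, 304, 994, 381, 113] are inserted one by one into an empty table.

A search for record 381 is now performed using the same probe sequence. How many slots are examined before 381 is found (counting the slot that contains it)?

5

975 hashes to 7; slot 7 is free => place at 7.
546 hashes to 7; 7 taken => place at 8.
887 hashes to 7; 7,8 taken => place at 9.
304 hashes to 7; 7,8,9 taken => place at 10.
994 hashes to 4; slot 4 is free => place at 4.
381 hashes to 7; 7,8,9,10 taken => place at 0.
113 hashes to 3; slot 3 is free => place at 3.
Table: [381, -, -, 113, 994, -, -, 975, 546, 887, 304]
Lookup 381: h=7, probe 7,8,9,10,0 → found at 0.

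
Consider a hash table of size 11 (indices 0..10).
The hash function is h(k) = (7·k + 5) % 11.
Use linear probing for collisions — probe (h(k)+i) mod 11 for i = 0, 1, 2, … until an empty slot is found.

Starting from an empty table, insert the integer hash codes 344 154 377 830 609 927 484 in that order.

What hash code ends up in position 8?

Insert 344: h=4, slot 4 empty → index 4.
Insert 154: h=5, slot 5 empty → index 5.
Insert 377: h=4, slots 4,5 occupied → index 6.
Insert 830: h=7, slot 7 empty → index 7.
Insert 609: h=0, slot 0 empty → index 0.
Insert 927: h=4, slots 4,5,6,7 occupied → index 8.
Insert 484: h=5, slots 5,6,7,8 occupied → index 9.
Table: [609, ∅, ∅, ∅, 344, 154, 377, 830, 927, 484, ∅]

927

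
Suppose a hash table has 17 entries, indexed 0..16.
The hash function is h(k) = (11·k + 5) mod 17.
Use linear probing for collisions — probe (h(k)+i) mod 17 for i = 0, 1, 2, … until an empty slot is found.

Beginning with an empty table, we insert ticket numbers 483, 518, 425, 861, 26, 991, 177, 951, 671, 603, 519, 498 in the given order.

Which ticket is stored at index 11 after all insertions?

483 hashes to 14; slot 14 is free → place at 14.
518 hashes to 8; slot 8 is free → place at 8.
425 hashes to 5; slot 5 is free → place at 5.
861 hashes to 7; slot 7 is free → place at 7.
26 hashes to 2; slot 2 is free → place at 2.
991 hashes to 9; slot 9 is free → place at 9.
177 hashes to 14; 14 taken → place at 15.
951 hashes to 11; slot 11 is free → place at 11.
671 hashes to 8; 8,9 taken → place at 10.
603 hashes to 8; 8,9,10,11 taken → place at 12.
519 hashes to 2; 2 taken → place at 3.
498 hashes to 9; 9,10,11,12 taken → place at 13.
Table: [—, —, 26, 519, —, 425, —, 861, 518, 991, 671, 951, 603, 498, 483, 177, —]

951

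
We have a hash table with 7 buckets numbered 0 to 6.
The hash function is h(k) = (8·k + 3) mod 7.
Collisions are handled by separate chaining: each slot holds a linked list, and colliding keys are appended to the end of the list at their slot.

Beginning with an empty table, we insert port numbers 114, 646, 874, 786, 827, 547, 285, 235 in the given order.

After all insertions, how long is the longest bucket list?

3

Insert 114: h=5, bucket 5 empty → new chain.
Insert 646: h=5, bucket 5 nonempty → append to chain.
Insert 874: h=2, bucket 2 empty → new chain.
Insert 786: h=5, bucket 5 nonempty → append to chain.
Insert 827: h=4, bucket 4 empty → new chain.
Insert 547: h=4, bucket 4 nonempty → append to chain.
Insert 285: h=1, bucket 1 empty → new chain.
Insert 235: h=0, bucket 0 empty → new chain.
Final buckets:
0: 235
1: 285
2: 874
3: -
4: 827 -> 547
5: 114 -> 646 -> 786
6: -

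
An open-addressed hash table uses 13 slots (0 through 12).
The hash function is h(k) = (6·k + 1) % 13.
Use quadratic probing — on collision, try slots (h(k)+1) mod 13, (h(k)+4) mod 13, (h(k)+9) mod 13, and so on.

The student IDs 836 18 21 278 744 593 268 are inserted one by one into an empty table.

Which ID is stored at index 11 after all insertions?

593

Insert 836: h=12, slot 12 empty → index 12.
Insert 18: h=5, slot 5 empty → index 5.
Insert 21: h=10, slot 10 empty → index 10.
Insert 278: h=5, slot 5 occupied → index 6.
Insert 744: h=6, slot 6 occupied → index 7.
Insert 593: h=10, slot 10 occupied → index 11.
Insert 268: h=10, slots 10,11 occupied → index 1.
Table: [_, 268, _, _, _, 18, 278, 744, _, _, 21, 593, 836]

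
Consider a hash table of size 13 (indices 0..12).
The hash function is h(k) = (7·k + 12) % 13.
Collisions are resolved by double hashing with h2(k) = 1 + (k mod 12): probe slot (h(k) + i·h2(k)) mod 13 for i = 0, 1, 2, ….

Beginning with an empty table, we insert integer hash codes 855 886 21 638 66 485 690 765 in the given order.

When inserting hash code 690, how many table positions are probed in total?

855 hashes to 4; slot 4 is free → place at 4.
886 hashes to 0; slot 0 is free → place at 0.
21 hashes to 3; slot 3 is free → place at 3.
638 hashes to 6; slot 6 is free → place at 6.
66 hashes to 6, h2=7; 6,0 taken → place at 7.
485 hashes to 1; slot 1 is free → place at 1.
690 hashes to 6, h2=7; 6,0,7,1 taken → place at 8.
765 hashes to 11; slot 11 is free → place at 11.
Table: [886, 485, —, 21, 855, —, 638, 66, 690, —, —, 765, —]

5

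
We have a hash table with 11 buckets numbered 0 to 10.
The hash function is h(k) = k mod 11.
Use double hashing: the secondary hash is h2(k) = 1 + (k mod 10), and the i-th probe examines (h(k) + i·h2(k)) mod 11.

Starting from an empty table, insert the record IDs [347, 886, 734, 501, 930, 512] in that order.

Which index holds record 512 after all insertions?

9

Insert 347: h=6, slot 6 empty → index 6.
Insert 886: h=6, h2=7, slot 6 occupied → index 2.
Insert 734: h=8, slot 8 empty → index 8.
Insert 501: h=6, h2=2, slots 6,8 occupied → index 10.
Insert 930: h=6, h2=1, slot 6 occupied → index 7.
Insert 512: h=6, h2=3, slot 6 occupied → index 9.
Table: [., ., 886, ., ., ., 347, 930, 734, 512, 501]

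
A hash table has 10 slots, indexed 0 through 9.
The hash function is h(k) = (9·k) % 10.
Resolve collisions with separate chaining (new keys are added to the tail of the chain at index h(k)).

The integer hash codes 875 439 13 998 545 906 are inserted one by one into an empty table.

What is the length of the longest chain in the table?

Insert 875: h=5, bucket 5 empty → new chain.
Insert 439: h=1, bucket 1 empty → new chain.
Insert 13: h=7, bucket 7 empty → new chain.
Insert 998: h=2, bucket 2 empty → new chain.
Insert 545: h=5, bucket 5 nonempty → append to chain.
Insert 906: h=4, bucket 4 empty → new chain.
Final buckets:
0: _
1: 439
2: 998
3: _
4: 906
5: 875 -> 545
6: _
7: 13
8: _
9: _

2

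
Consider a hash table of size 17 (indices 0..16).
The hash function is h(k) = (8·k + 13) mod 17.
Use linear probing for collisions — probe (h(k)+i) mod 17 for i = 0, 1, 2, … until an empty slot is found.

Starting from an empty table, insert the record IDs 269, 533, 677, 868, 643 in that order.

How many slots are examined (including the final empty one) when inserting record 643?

269: h=6 → slot 6
533: h=10 → slot 10
677: h=6, probe 6,7 → slot 7
868: h=4 → slot 4
643: h=6, probe 6,7,8 → slot 8
Table: [_, _, _, _, 868, _, 269, 677, 643, _, 533, _, _, _, _, _, _]

3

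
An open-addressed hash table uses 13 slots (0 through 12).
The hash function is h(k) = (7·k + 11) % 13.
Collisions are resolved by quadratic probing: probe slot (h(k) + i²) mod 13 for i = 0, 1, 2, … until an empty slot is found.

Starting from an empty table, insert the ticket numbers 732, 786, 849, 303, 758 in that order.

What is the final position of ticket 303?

9

Insert 732: h=0, slot 0 empty -> index 0.
Insert 786: h=1, slot 1 empty -> index 1.
Insert 849: h=0, slots 0,1 occupied -> index 4.
Insert 303: h=0, slots 0,1,4 occupied -> index 9.
Insert 758: h=0, slots 0,1,4,9 occupied -> index 3.
Table: [732, 786, —, 758, 849, —, —, —, —, 303, —, —, —]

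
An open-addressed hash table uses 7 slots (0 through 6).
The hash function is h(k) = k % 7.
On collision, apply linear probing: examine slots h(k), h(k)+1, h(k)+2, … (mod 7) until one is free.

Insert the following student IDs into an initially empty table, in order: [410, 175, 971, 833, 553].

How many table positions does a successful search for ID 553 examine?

3

410 hashes to 4; slot 4 is free -> place at 4.
175 hashes to 0; slot 0 is free -> place at 0.
971 hashes to 5; slot 5 is free -> place at 5.
833 hashes to 0; 0 taken -> place at 1.
553 hashes to 0; 0,1 taken -> place at 2.
Table: [175, 833, 553, —, 410, 971, —]
Lookup 553: h=0, probe 0,1,2 → found at 2.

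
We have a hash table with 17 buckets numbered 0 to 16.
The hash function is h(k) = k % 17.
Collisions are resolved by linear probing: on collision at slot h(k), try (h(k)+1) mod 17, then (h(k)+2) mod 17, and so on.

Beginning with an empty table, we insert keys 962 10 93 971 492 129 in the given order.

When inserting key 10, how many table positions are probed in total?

2

Insert 962: h=10, slot 10 empty → index 10.
Insert 10: h=10, slot 10 occupied → index 11.
Insert 93: h=8, slot 8 empty → index 8.
Insert 971: h=2, slot 2 empty → index 2.
Insert 492: h=16, slot 16 empty → index 16.
Insert 129: h=10, slots 10,11 occupied → index 12.
Table: [., ., 971, ., ., ., ., ., 93, ., 962, 10, 129, ., ., ., 492]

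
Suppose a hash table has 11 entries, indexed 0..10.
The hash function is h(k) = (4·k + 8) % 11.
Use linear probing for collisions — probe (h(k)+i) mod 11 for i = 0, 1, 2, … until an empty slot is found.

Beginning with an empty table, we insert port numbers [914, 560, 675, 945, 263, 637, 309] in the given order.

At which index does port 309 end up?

Insert 914: h=1, slot 1 empty → index 1.
Insert 560: h=4, slot 4 empty → index 4.
Insert 675: h=2, slot 2 empty → index 2.
Insert 945: h=4, slot 4 occupied → index 5.
Insert 263: h=4, slots 4,5 occupied → index 6.
Insert 637: h=4, slots 4,5,6 occupied → index 7.
Insert 309: h=1, slots 1,2 occupied → index 3.
Table: [., 914, 675, 309, 560, 945, 263, 637, ., ., .]

3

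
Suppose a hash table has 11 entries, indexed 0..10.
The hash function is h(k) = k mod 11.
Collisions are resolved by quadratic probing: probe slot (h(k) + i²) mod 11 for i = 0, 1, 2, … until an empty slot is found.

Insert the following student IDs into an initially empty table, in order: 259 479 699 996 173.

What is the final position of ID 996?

4

Insert 259: h=6, slot 6 empty => index 6.
Insert 479: h=6, slot 6 occupied => index 7.
Insert 699: h=6, slots 6,7 occupied => index 10.
Insert 996: h=6, slots 6,7,10 occupied => index 4.
Insert 173: h=8, slot 8 empty => index 8.
Table: [_, _, _, _, 996, _, 259, 479, 173, _, 699]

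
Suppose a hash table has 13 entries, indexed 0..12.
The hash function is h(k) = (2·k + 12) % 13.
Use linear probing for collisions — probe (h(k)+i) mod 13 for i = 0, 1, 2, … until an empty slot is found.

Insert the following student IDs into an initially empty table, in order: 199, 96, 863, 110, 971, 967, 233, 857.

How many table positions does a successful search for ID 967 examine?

199 hashes to 7; slot 7 is free → place at 7.
96 hashes to 9; slot 9 is free → place at 9.
863 hashes to 9; 9 taken → place at 10.
110 hashes to 11; slot 11 is free → place at 11.
971 hashes to 4; slot 4 is free → place at 4.
967 hashes to 9; 9,10,11 taken → place at 12.
233 hashes to 10; 10,11,12 taken → place at 0.
857 hashes to 10; 10,11,12,0 taken → place at 1.
Table: [233, 857, -, -, 971, -, -, 199, -, 96, 863, 110, 967]
Lookup 967: h=9, probe 9,10,11,12 → found at 12.

4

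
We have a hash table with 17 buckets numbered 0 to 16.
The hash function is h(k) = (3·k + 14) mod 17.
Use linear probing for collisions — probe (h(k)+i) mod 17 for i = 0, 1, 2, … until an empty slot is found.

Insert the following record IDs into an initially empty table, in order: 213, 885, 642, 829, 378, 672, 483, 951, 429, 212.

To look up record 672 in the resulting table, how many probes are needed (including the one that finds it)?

2

Insert 213: h=7, slot 7 empty => index 7.
Insert 885: h=0, slot 0 empty => index 0.
Insert 642: h=2, slot 2 empty => index 2.
Insert 829: h=2, slot 2 occupied => index 3.
Insert 378: h=9, slot 9 empty => index 9.
Insert 672: h=7, slot 7 occupied => index 8.
Insert 483: h=1, slot 1 empty => index 1.
Insert 951: h=11, slot 11 empty => index 11.
Insert 429: h=9, slot 9 occupied => index 10.
Insert 212: h=4, slot 4 empty => index 4.
Table: [885, 483, 642, 829, 212, -, -, 213, 672, 378, 429, 951, -, -, -, -, -]
Lookup 672: h=7, probe 7,8 → found at 8.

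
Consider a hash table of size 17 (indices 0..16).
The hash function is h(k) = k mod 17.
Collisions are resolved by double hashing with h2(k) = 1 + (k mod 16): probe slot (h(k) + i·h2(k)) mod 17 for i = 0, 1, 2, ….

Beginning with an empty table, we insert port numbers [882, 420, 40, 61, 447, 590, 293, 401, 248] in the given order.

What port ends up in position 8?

882: h=15 → slot 15
420: h=12 → slot 12
40: h=6 → slot 6
61: h=10 → slot 10
447: h=5 → slot 5
590: h=12, h2=15, probe 12,10,8 → slot 8
293: h=4 → slot 4
401: h=10, h2=2, probe 10,12,14 → slot 14
248: h=10, h2=9, probe 10,2 → slot 2
Table: [∅, ∅, 248, ∅, 293, 447, 40, ∅, 590, ∅, 61, ∅, 420, ∅, 401, 882, ∅]

590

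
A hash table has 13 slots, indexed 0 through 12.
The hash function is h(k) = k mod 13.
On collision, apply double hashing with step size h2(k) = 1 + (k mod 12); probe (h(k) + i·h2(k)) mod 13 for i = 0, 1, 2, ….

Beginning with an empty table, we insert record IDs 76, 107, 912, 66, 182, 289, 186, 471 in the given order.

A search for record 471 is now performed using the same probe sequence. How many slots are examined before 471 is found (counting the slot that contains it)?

Insert 76: h=11, slot 11 empty -> index 11.
Insert 107: h=3, slot 3 empty -> index 3.
Insert 912: h=2, slot 2 empty -> index 2.
Insert 66: h=1, slot 1 empty -> index 1.
Insert 182: h=0, slot 0 empty -> index 0.
Insert 289: h=3, h2=2, slot 3 occupied -> index 5.
Insert 186: h=4, slot 4 empty -> index 4.
Insert 471: h=3, h2=4, slot 3 occupied -> index 7.
Table: [182, 66, 912, 107, 186, 289, _, 471, _, _, _, 76, _]
Lookup 471: h=3, h2=4, probe 3,7 → found at 7.

2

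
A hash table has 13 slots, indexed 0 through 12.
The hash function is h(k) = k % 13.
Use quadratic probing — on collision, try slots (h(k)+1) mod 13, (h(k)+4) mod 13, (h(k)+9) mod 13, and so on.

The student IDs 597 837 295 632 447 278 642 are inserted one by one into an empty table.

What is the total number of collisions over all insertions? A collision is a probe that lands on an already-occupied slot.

9

Insert 597: h=12, slot 12 empty → index 12.
Insert 837: h=5, slot 5 empty → index 5.
Insert 295: h=9, slot 9 empty → index 9.
Insert 632: h=8, slot 8 empty → index 8.
Insert 447: h=5, slot 5 occupied → index 6.
Insert 278: h=5, slots 5,6,9 occupied → index 1.
Insert 642: h=5, slots 5,6,9,1,8 occupied → index 4.
Table: [_, 278, _, _, 642, 837, 447, _, 632, 295, _, _, 597]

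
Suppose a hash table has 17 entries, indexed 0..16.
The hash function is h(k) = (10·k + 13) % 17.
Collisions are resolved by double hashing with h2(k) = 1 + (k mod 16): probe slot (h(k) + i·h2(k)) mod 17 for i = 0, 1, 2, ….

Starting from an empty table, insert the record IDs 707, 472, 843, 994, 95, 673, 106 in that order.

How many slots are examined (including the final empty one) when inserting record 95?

2

707 hashes to 11; slot 11 is free => place at 11.
472 hashes to 7; slot 7 is free => place at 7.
843 hashes to 11, h2=12; 11 taken => place at 6.
994 hashes to 8; slot 8 is free => place at 8.
95 hashes to 11, h2=16; 11 taken => place at 10.
673 hashes to 11, h2=2; 11 taken => place at 13.
106 hashes to 2; slot 2 is free => place at 2.
Table: [., ., 106, ., ., ., 843, 472, 994, ., 95, 707, ., 673, ., ., .]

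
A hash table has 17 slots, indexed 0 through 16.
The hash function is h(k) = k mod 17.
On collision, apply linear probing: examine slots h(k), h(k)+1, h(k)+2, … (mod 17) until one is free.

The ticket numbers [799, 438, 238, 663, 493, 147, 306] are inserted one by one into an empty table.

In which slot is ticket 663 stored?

2

799 hashes to 0; slot 0 is free => place at 0.
438 hashes to 13; slot 13 is free => place at 13.
238 hashes to 0; 0 taken => place at 1.
663 hashes to 0; 0,1 taken => place at 2.
493 hashes to 0; 0,1,2 taken => place at 3.
147 hashes to 11; slot 11 is free => place at 11.
306 hashes to 0; 0,1,2,3 taken => place at 4.
Table: [799, 238, 663, 493, 306, —, —, —, —, —, —, 147, —, 438, —, —, —]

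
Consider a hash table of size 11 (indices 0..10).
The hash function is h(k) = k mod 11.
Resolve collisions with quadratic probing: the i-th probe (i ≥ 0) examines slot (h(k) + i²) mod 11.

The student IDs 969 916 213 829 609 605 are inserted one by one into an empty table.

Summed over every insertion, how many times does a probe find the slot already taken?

969 hashes to 1; slot 1 is free => place at 1.
916 hashes to 3; slot 3 is free => place at 3.
213 hashes to 4; slot 4 is free => place at 4.
829 hashes to 4; 4 taken => place at 5.
609 hashes to 4; 4,5 taken => place at 8.
605 hashes to 0; slot 0 is free => place at 0.
Table: [605, 969, _, 916, 213, 829, _, _, 609, _, _]

3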